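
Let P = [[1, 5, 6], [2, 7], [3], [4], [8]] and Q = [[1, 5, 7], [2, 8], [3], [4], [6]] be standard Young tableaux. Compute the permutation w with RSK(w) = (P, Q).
8 4 3 2 5 1 7 6

Reverse the RSK construction: for i from n down to 1, find the cell of Q containing i, remove the entry at that cell from P, and reverse-bump it up through P; the value ejected from row 1 is w(i).

Step i=8: Q has 8 at row 2, column 2; remove 7 from row 2 of P and reverse-bump: 7 enters row 1 and ejects 6. So w(8) = 6. P is now [[1, 5, 7], [2], [3], [4], [8]].
Step i=7: Q has 7 at row 1, column 3; remove that cell from P, ejecting 7. So w(7) = 7. P is now [[1, 5], [2], [3], [4], [8]].
Step i=6: Q has 6 at row 5, column 1; remove 8 from row 5 of P and reverse-bump: 8 enters row 4 and ejects 4; 4 enters row 3 and ejects 3; 3 enters row 2 and ejects 2; 2 enters row 1 and ejects 1. So w(6) = 1. P is now [[2, 5], [3], [4], [8]].
Step i=5: Q has 5 at row 1, column 2; remove that cell from P, ejecting 5. So w(5) = 5. P is now [[2], [3], [4], [8]].
Step i=4: Q has 4 at row 4, column 1; remove 8 from row 4 of P and reverse-bump: 8 enters row 3 and ejects 4; 4 enters row 2 and ejects 3; 3 enters row 1 and ejects 2. So w(4) = 2. P is now [[3], [4], [8]].
Step i=3: Q has 3 at row 3, column 1; remove 8 from row 3 of P and reverse-bump: 8 enters row 2 and ejects 4; 4 enters row 1 and ejects 3. So w(3) = 3. P is now [[4], [8]].
Step i=2: Q has 2 at row 2, column 1; remove 8 from row 2 of P and reverse-bump: 8 enters row 1 and ejects 4. So w(2) = 4. P is now [[8]].
Step i=1: Q has 1 at row 1, column 1; remove that cell from P, ejecting 8. So w(1) = 8. P is now [].

So w = 8 4 3 2 5 1 7 6.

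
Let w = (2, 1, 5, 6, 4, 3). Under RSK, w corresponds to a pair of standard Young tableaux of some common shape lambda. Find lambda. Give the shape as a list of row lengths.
[3, 2, 1]

RSK row insertion gives P = [[1, 3, 6], [2, 4], [5]], which has shape [3, 2, 1].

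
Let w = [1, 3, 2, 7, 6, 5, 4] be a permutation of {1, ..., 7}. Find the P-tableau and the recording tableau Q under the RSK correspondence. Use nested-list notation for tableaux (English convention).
Insert each entry of the permutation into P by Schensted row insertion, recording in Q the position of each new cell.

Insert 1: appended to row 1. P = [[1]].
Insert 3: appended to row 1. P = [[1, 3]].
Insert 2: 2 bumps 3 from row 1; 3 starts row 2. P = [[1, 2], [3]].
Insert 7: appended to row 1. P = [[1, 2, 7], [3]].
Insert 6: 6 bumps 7 from row 1; 7 appends to row 2. P = [[1, 2, 6], [3, 7]].
Insert 5: 5 bumps 6 from row 1; 6 bumps 7 from row 2; 7 starts row 3. P = [[1, 2, 5], [3, 6], [7]].
Insert 4: 4 bumps 5 from row 1; 5 bumps 6 from row 2; 6 bumps 7 from row 3; 7 starts row 4. P = [[1, 2, 4], [3, 5], [6], [7]].

So P = [[1, 2, 4], [3, 5], [6], [7]], Q = [[1, 2, 4], [3, 5], [6], [7]].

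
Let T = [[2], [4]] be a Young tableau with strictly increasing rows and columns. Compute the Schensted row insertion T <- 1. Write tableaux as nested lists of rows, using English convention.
[[1], [2], [4]]

In row 1, 1 replaces 2 (the leftmost entry greater than 1); 2 is bumped to row 2. In row 2, 2 replaces 4 (the leftmost entry greater than 2); 4 is bumped to row 3. 4 starts a new row 3. The new tableau is [[1], [2], [4]].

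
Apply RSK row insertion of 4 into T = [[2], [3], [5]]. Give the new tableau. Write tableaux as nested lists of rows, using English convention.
4 is larger than every entry of row 1, so it is appended to row 1. The new tableau is [[2, 4], [3], [5]].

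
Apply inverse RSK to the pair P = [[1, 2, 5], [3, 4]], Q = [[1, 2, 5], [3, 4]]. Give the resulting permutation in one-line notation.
3 4 1 2 5

Reverse the RSK construction: for i from n down to 1, find the cell of Q containing i, remove the entry at that cell from P, and reverse-bump it up through P; the value ejected from row 1 is w(i).

Step i=5: Q has 5 at row 1, column 3; remove that cell from P, ejecting 5. So w(5) = 5. P is now [[1, 2], [3, 4]].
Step i=4: Q has 4 at row 2, column 2; remove 4 from row 2 of P and reverse-bump: 4 enters row 1 and ejects 2. So w(4) = 2. P is now [[1, 4], [3]].
Step i=3: Q has 3 at row 2, column 1; remove 3 from row 2 of P and reverse-bump: 3 enters row 1 and ejects 1. So w(3) = 1. P is now [[3, 4]].
Step i=2: Q has 2 at row 1, column 2; remove that cell from P, ejecting 4. So w(2) = 4. P is now [[3]].
Step i=1: Q has 1 at row 1, column 1; remove that cell from P, ejecting 3. So w(1) = 3. P is now [].

So w = 3 4 1 2 5.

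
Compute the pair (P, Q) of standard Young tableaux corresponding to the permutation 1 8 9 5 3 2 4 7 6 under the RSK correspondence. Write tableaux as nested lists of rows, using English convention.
P = [[1, 2, 4, 6], [3, 7], [5, 9], [8]], Q = [[1, 2, 3, 8], [4, 7], [5, 9], [6]]

Insert each entry of the permutation into P by Schensted row insertion, recording in Q the position of each new cell.

After inserting 1: P = [[1]].
After inserting 8: P = [[1, 8]].
After inserting 9: P = [[1, 8, 9]].
After inserting 5: P = [[1, 5, 9], [8]].
After inserting 3: P = [[1, 3, 9], [5], [8]].
After inserting 2: P = [[1, 2, 9], [3], [5], [8]].
After inserting 4: P = [[1, 2, 4], [3, 9], [5], [8]].
After inserting 7: P = [[1, 2, 4, 7], [3, 9], [5], [8]].
After inserting 6: P = [[1, 2, 4, 6], [3, 7], [5, 9], [8]].

So P = [[1, 2, 4, 6], [3, 7], [5, 9], [8]], Q = [[1, 2, 3, 8], [4, 7], [5, 9], [6]].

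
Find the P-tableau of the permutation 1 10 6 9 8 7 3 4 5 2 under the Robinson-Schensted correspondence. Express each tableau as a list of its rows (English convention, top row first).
Insert 1: appended to row 1. P = [[1]].
Insert 10: appended to row 1. P = [[1, 10]].
Insert 6: 6 bumps 10 from row 1; 10 starts row 2. P = [[1, 6], [10]].
Insert 9: appended to row 1. P = [[1, 6, 9], [10]].
Insert 8: 8 bumps 9 from row 1; 9 bumps 10 from row 2; 10 starts row 3. P = [[1, 6, 8], [9], [10]].
Insert 7: 7 bumps 8 from row 1; 8 bumps 9 from row 2; 9 bumps 10 from row 3; 10 starts row 4. P = [[1, 6, 7], [8], [9], [10]].
Insert 3: 3 bumps 6 from row 1; 6 bumps 8 from row 2; 8 bumps 9 from row 3; 9 bumps 10 from row 4; 10 starts row 5. P = [[1, 3, 7], [6], [8], [9], [10]].
Insert 4: 4 bumps 7 from row 1; 7 appends to row 2. P = [[1, 3, 4], [6, 7], [8], [9], [10]].
Insert 5: appended to row 1. P = [[1, 3, 4, 5], [6, 7], [8], [9], [10]].
Insert 2: 2 bumps 3 from row 1; 3 bumps 6 from row 2; 6 bumps 8 from row 3; 8 bumps 9 from row 4; 9 bumps 10 from row 5; 10 starts row 6. P = [[1, 2, 4, 5], [3, 7], [6], [8], [9], [10]].

So P = [[1, 2, 4, 5], [3, 7], [6], [8], [9], [10]].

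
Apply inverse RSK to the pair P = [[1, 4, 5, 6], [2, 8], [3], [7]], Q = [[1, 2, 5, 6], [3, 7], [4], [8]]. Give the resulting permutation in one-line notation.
3 7 4 2 5 8 6 1

Reverse RSK: for i = n, n-1, ..., 1, locate i in Q, remove the corresponding corner cell from P, and reverse-bump its entry up through P; the value ejected from row 1 is w(i).

So w = 3 7 4 2 5 8 6 1.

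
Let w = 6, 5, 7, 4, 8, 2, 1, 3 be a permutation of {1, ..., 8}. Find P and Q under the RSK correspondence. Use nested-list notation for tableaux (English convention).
P = [[1, 3, 8], [2, 7], [4], [5], [6]], Q = [[1, 3, 5], [2, 8], [4], [6], [7]]

Insert each entry of the permutation into P by Schensted row insertion, recording in Q the position of each new cell.

Insert 6: appended to row 1. P = [[6]].
Insert 5: 5 bumps 6 from row 1; 6 starts row 2. P = [[5], [6]].
Insert 7: appended to row 1. P = [[5, 7], [6]].
Insert 4: 4 bumps 5 from row 1; 5 bumps 6 from row 2; 6 starts row 3. P = [[4, 7], [5], [6]].
Insert 8: appended to row 1. P = [[4, 7, 8], [5], [6]].
Insert 2: 2 bumps 4 from row 1; 4 bumps 5 from row 2; 5 bumps 6 from row 3; 6 starts row 4. P = [[2, 7, 8], [4], [5], [6]].
Insert 1: 1 bumps 2 from row 1; 2 bumps 4 from row 2; 4 bumps 5 from row 3; 5 bumps 6 from row 4; 6 starts row 5. P = [[1, 7, 8], [2], [4], [5], [6]].
Insert 3: 3 bumps 7 from row 1; 7 appends to row 2. P = [[1, 3, 8], [2, 7], [4], [5], [6]].

So P = [[1, 3, 8], [2, 7], [4], [5], [6]], Q = [[1, 3, 5], [2, 8], [4], [6], [7]].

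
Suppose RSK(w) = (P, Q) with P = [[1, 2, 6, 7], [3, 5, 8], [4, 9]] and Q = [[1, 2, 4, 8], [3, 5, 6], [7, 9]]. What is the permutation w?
Reverse the RSK construction: for i from n down to 1, find the cell of Q containing i, remove the entry at that cell from P, and reverse-bump it up through P; the value ejected from row 1 is w(i).

Step i=9: Q has 9 at row 3, column 2; remove 9 from row 3 of P and reverse-bump: 9 enters row 2 and ejects 8; 8 enters row 1 and ejects 7. So w(9) = 7. P is now [[1, 2, 6, 8], [3, 5, 9], [4]].
Step i=8: Q has 8 at row 1, column 4; remove that cell from P, ejecting 8. So w(8) = 8. P is now [[1, 2, 6], [3, 5, 9], [4]].
Step i=7: Q has 7 at row 3, column 1; remove 4 from row 3 of P and reverse-bump: 4 enters row 2 and ejects 3; 3 enters row 1 and ejects 2. So w(7) = 2. P is now [[1, 3, 6], [4, 5, 9]].
Step i=6: Q has 6 at row 2, column 3; remove 9 from row 2 of P and reverse-bump: 9 enters row 1 and ejects 6. So w(6) = 6. P is now [[1, 3, 9], [4, 5]].
Step i=5: Q has 5 at row 2, column 2; remove 5 from row 2 of P and reverse-bump: 5 enters row 1 and ejects 3. So w(5) = 3. P is now [[1, 5, 9], [4]].
Step i=4: Q has 4 at row 1, column 3; remove that cell from P, ejecting 9. So w(4) = 9. P is now [[1, 5], [4]].
Step i=3: Q has 3 at row 2, column 1; remove 4 from row 2 of P and reverse-bump: 4 enters row 1 and ejects 1. So w(3) = 1. P is now [[4, 5]].
Step i=2: Q has 2 at row 1, column 2; remove that cell from P, ejecting 5. So w(2) = 5. P is now [[4]].
Step i=1: Q has 1 at row 1, column 1; remove that cell from P, ejecting 4. So w(1) = 4. P is now [].

So w = 4 5 1 9 3 6 2 8 7.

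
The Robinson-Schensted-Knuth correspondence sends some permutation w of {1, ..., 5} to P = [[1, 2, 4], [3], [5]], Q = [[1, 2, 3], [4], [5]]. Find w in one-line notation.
1 3 5 4 2

Reverse the RSK construction: for i from n down to 1, find the cell of Q containing i, remove the entry at that cell from P, and reverse-bump it up through P; the value ejected from row 1 is w(i).

Step i=5: Q has 5 at row 3, column 1; remove 5 from row 3 of P and reverse-bump: 5 enters row 2 and ejects 3; 3 enters row 1 and ejects 2. So w(5) = 2. P is now [[1, 3, 4], [5]].
Step i=4: Q has 4 at row 2, column 1; remove 5 from row 2 of P and reverse-bump: 5 enters row 1 and ejects 4. So w(4) = 4. P is now [[1, 3, 5]].
Step i=3: Q has 3 at row 1, column 3; remove that cell from P, ejecting 5. So w(3) = 5. P is now [[1, 3]].
Step i=2: Q has 2 at row 1, column 2; remove that cell from P, ejecting 3. So w(2) = 3. P is now [[1]].
Step i=1: Q has 1 at row 1, column 1; remove that cell from P, ejecting 1. So w(1) = 1. P is now [].

So w = 1 3 5 4 2.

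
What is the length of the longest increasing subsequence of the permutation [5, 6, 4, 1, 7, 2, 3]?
3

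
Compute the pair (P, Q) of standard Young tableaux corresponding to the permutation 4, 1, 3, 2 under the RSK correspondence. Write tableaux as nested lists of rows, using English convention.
Insert each entry of the permutation into P by Schensted row insertion, recording in Q the position of each new cell.

Insert 4: appended to row 1. P = [[4]].
Insert 1: 1 bumps 4 from row 1; 4 starts row 2. P = [[1], [4]].
Insert 3: appended to row 1. P = [[1, 3], [4]].
Insert 2: 2 bumps 3 from row 1; 3 bumps 4 from row 2; 4 starts row 3. P = [[1, 2], [3], [4]].

So P = [[1, 2], [3], [4]], Q = [[1, 3], [2], [4]].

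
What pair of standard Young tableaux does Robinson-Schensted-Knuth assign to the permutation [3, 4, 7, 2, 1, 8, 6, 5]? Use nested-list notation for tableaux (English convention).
Insert each entry of the permutation into P by Schensted row insertion, recording in Q the position of each new cell.

Insert 3: appended to row 1. P = [[3]].
Insert 4: appended to row 1. P = [[3, 4]].
Insert 7: appended to row 1. P = [[3, 4, 7]].
Insert 2: 2 bumps 3 from row 1; 3 starts row 2. P = [[2, 4, 7], [3]].
Insert 1: 1 bumps 2 from row 1; 2 bumps 3 from row 2; 3 starts row 3. P = [[1, 4, 7], [2], [3]].
Insert 8: appended to row 1. P = [[1, 4, 7, 8], [2], [3]].
Insert 6: 6 bumps 7 from row 1; 7 appends to row 2. P = [[1, 4, 6, 8], [2, 7], [3]].
Insert 5: 5 bumps 6 from row 1; 6 bumps 7 from row 2; 7 appends to row 3. P = [[1, 4, 5, 8], [2, 6], [3, 7]].

So P = [[1, 4, 5, 8], [2, 6], [3, 7]], Q = [[1, 2, 3, 6], [4, 7], [5, 8]].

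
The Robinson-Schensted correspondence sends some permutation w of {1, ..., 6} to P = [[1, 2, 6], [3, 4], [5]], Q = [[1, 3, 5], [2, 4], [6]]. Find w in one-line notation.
Reverse the RSK construction: for i from n down to 1, find the cell of Q containing i, remove the entry at that cell from P, and reverse-bump it up through P; the value ejected from row 1 is w(i).

Step i=6: Q has 6 at row 3, column 1; remove 5 from row 3 of P and reverse-bump: 5 enters row 2 and ejects 4; 4 enters row 1 and ejects 2. So w(6) = 2. P is now [[1, 4, 6], [3, 5]].
Step i=5: Q has 5 at row 1, column 3; remove that cell from P, ejecting 6. So w(5) = 6. P is now [[1, 4], [3, 5]].
Step i=4: Q has 4 at row 2, column 2; remove 5 from row 2 of P and reverse-bump: 5 enters row 1 and ejects 4. So w(4) = 4. P is now [[1, 5], [3]].
Step i=3: Q has 3 at row 1, column 2; remove that cell from P, ejecting 5. So w(3) = 5. P is now [[1], [3]].
Step i=2: Q has 2 at row 2, column 1; remove 3 from row 2 of P and reverse-bump: 3 enters row 1 and ejects 1. So w(2) = 1. P is now [[3]].
Step i=1: Q has 1 at row 1, column 1; remove that cell from P, ejecting 3. So w(1) = 3. P is now [].

So w = 3 1 5 4 6 2.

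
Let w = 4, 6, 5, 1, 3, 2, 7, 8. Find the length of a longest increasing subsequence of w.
4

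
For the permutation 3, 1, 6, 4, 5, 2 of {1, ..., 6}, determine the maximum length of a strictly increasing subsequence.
3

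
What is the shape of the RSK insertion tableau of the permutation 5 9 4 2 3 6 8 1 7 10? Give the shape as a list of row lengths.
Row-insert each entry into an empty tableau.

After inserting 5: P = [[5]].
After inserting 9: P = [[5, 9]].
After inserting 4: P = [[4, 9], [5]].
After inserting 2: P = [[2, 9], [4], [5]].
After inserting 3: P = [[2, 3], [4, 9], [5]].
After inserting 6: P = [[2, 3, 6], [4, 9], [5]].
After inserting 8: P = [[2, 3, 6, 8], [4, 9], [5]].
After inserting 1: P = [[1, 3, 6, 8], [2, 9], [4], [5]].
After inserting 7: P = [[1, 3, 6, 7], [2, 8], [4, 9], [5]].
After inserting 10: P = [[1, 3, 6, 7, 10], [2, 8], [4, 9], [5]].

The final insertion tableau P = [[1, 3, 6, 7, 10], [2, 8], [4, 9], [5]] has shape [5, 2, 2, 1].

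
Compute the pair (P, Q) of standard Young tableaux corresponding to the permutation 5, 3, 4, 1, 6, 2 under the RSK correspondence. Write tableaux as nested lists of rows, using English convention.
Insert each entry of the permutation into P by Schensted row insertion, recording in Q the position of each new cell.

After inserting 5: P = [[5]].
After inserting 3: P = [[3], [5]].
After inserting 4: P = [[3, 4], [5]].
After inserting 1: P = [[1, 4], [3], [5]].
After inserting 6: P = [[1, 4, 6], [3], [5]].
After inserting 2: P = [[1, 2, 6], [3, 4], [5]].

So P = [[1, 2, 6], [3, 4], [5]], Q = [[1, 3, 5], [2, 6], [4]].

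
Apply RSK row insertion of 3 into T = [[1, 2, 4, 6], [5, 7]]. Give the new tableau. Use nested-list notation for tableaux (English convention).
In row 1, 3 replaces 4 (the leftmost entry greater than 3); 4 is bumped to row 2. In row 2, 4 replaces 5 (the leftmost entry greater than 4); 5 is bumped to row 3. 5 starts a new row 3. The new tableau is [[1, 2, 3, 6], [4, 7], [5]].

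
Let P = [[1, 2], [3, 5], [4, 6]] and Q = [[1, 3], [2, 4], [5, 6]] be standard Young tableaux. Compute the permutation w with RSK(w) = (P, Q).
4 3 6 5 1 2

Reverse the RSK construction: for i from n down to 1, find the cell of Q containing i, remove the entry at that cell from P, and reverse-bump it up through P; the value ejected from row 1 is w(i).

Step i=6: Q has 6 at row 3, column 2; remove 6 from row 3 of P and reverse-bump: 6 enters row 2 and ejects 5; 5 enters row 1 and ejects 2. So w(6) = 2. P is now [[1, 5], [3, 6], [4]].
Step i=5: Q has 5 at row 3, column 1; remove 4 from row 3 of P and reverse-bump: 4 enters row 2 and ejects 3; 3 enters row 1 and ejects 1. So w(5) = 1. P is now [[3, 5], [4, 6]].
Step i=4: Q has 4 at row 2, column 2; remove 6 from row 2 of P and reverse-bump: 6 enters row 1 and ejects 5. So w(4) = 5. P is now [[3, 6], [4]].
Step i=3: Q has 3 at row 1, column 2; remove that cell from P, ejecting 6. So w(3) = 6. P is now [[3], [4]].
Step i=2: Q has 2 at row 2, column 1; remove 4 from row 2 of P and reverse-bump: 4 enters row 1 and ejects 3. So w(2) = 3. P is now [[4]].
Step i=1: Q has 1 at row 1, column 1; remove that cell from P, ejecting 4. So w(1) = 4. P is now [].

So w = 4 3 6 5 1 2.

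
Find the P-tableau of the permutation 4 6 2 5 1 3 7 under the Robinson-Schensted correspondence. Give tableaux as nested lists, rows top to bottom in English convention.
Insert 4: appended to row 1. P = [[4]].
Insert 6: appended to row 1. P = [[4, 6]].
Insert 2: 2 bumps 4 from row 1; 4 starts row 2. P = [[2, 6], [4]].
Insert 5: 5 bumps 6 from row 1; 6 appends to row 2. P = [[2, 5], [4, 6]].
Insert 1: 1 bumps 2 from row 1; 2 bumps 4 from row 2; 4 starts row 3. P = [[1, 5], [2, 6], [4]].
Insert 3: 3 bumps 5 from row 1; 5 bumps 6 from row 2; 6 appends to row 3. P = [[1, 3], [2, 5], [4, 6]].
Insert 7: appended to row 1. P = [[1, 3, 7], [2, 5], [4, 6]].

So P = [[1, 3, 7], [2, 5], [4, 6]].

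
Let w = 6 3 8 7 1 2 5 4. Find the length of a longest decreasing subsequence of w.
4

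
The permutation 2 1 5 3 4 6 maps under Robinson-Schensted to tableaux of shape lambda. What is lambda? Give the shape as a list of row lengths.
Row-insert each entry into an empty tableau.

After inserting 2: P = [[2]].
After inserting 1: P = [[1], [2]].
After inserting 5: P = [[1, 5], [2]].
After inserting 3: P = [[1, 3], [2, 5]].
After inserting 4: P = [[1, 3, 4], [2, 5]].
After inserting 6: P = [[1, 3, 4, 6], [2, 5]].

The final insertion tableau P = [[1, 3, 4, 6], [2, 5]] has shape [4, 2].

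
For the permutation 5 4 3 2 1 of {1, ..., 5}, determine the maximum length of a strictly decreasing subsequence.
5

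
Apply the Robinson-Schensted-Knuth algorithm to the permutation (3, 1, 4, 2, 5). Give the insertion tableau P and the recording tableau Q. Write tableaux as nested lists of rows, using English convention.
Insert each entry of the permutation into P by Schensted row insertion, recording in Q the position of each new cell.

Insert 3: appended to row 1. P = [[3]], Q = [[1]].
Insert 1: 1 bumps 3 from row 1; 3 starts row 2. P = [[1], [3]], Q = [[1], [2]].
Insert 4: appended to row 1. P = [[1, 4], [3]], Q = [[1, 3], [2]].
Insert 2: 2 bumps 4 from row 1; 4 appends to row 2. P = [[1, 2], [3, 4]], Q = [[1, 3], [2, 4]].
Insert 5: appended to row 1. P = [[1, 2, 5], [3, 4]], Q = [[1, 3, 5], [2, 4]].

So P = [[1, 2, 5], [3, 4]], Q = [[1, 3, 5], [2, 4]].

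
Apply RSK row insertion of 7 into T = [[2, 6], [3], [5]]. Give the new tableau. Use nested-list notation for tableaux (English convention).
[[2, 6, 7], [3], [5]]

7 is larger than every entry of row 1, so it is appended to row 1. The new tableau is [[2, 6, 7], [3], [5]].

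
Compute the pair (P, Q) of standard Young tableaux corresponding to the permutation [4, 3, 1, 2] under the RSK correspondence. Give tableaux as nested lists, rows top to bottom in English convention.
Insert each entry of the permutation into P by Schensted row insertion, recording in Q the position of each new cell.

After inserting 4: P = [[4]].
After inserting 3: P = [[3], [4]].
After inserting 1: P = [[1], [3], [4]].
After inserting 2: P = [[1, 2], [3], [4]].

So P = [[1, 2], [3], [4]], Q = [[1, 4], [2], [3]].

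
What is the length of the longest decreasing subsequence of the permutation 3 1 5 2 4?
2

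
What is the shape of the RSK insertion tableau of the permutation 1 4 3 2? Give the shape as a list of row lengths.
[2, 1, 1]

Row-insert each entry into an empty tableau.

After inserting 1: P = [[1]].
After inserting 4: P = [[1, 4]].
After inserting 3: P = [[1, 3], [4]].
After inserting 2: P = [[1, 2], [3], [4]].

The final insertion tableau P = [[1, 2], [3], [4]] has shape [2, 1, 1].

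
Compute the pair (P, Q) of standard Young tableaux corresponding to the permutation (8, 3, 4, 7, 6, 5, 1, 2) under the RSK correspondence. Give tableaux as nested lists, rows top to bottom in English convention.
Insert each entry of the permutation into P by Schensted row insertion, recording in Q the position of each new cell.

After inserting 8: P = [[8]].
After inserting 3: P = [[3], [8]].
After inserting 4: P = [[3, 4], [8]].
After inserting 7: P = [[3, 4, 7], [8]].
After inserting 6: P = [[3, 4, 6], [7], [8]].
After inserting 5: P = [[3, 4, 5], [6], [7], [8]].
After inserting 1: P = [[1, 4, 5], [3], [6], [7], [8]].
After inserting 2: P = [[1, 2, 5], [3, 4], [6], [7], [8]].

So P = [[1, 2, 5], [3, 4], [6], [7], [8]], Q = [[1, 3, 4], [2, 8], [5], [6], [7]].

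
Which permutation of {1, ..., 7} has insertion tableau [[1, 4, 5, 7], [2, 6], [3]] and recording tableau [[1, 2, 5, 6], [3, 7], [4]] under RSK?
Reverse the RSK construction: for i from n down to 1, find the cell of Q containing i, remove the entry at that cell from P, and reverse-bump it up through P; the value ejected from row 1 is w(i).

Step i=7: Q has 7 at row 2, column 2; remove 6 from row 2 of P and reverse-bump: 6 enters row 1 and ejects 5. So w(7) = 5. P is now [[1, 4, 6, 7], [2], [3]].
Step i=6: Q has 6 at row 1, column 4; remove that cell from P, ejecting 7. So w(6) = 7. P is now [[1, 4, 6], [2], [3]].
Step i=5: Q has 5 at row 1, column 3; remove that cell from P, ejecting 6. So w(5) = 6. P is now [[1, 4], [2], [3]].
Step i=4: Q has 4 at row 3, column 1; remove 3 from row 3 of P and reverse-bump: 3 enters row 2 and ejects 2; 2 enters row 1 and ejects 1. So w(4) = 1. P is now [[2, 4], [3]].
Step i=3: Q has 3 at row 2, column 1; remove 3 from row 2 of P and reverse-bump: 3 enters row 1 and ejects 2. So w(3) = 2. P is now [[3, 4]].
Step i=2: Q has 2 at row 1, column 2; remove that cell from P, ejecting 4. So w(2) = 4. P is now [[3]].
Step i=1: Q has 1 at row 1, column 1; remove that cell from P, ejecting 3. So w(1) = 3. P is now [].

So w = 3 4 2 1 6 7 5.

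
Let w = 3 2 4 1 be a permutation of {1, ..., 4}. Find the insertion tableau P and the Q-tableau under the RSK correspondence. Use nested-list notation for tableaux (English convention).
P = [[1, 4], [2], [3]], Q = [[1, 3], [2], [4]]

Insert each entry of the permutation into P by Schensted row insertion, recording in Q the position of each new cell.

Insert 3: appended to row 1. P = [[3]].
Insert 2: 2 bumps 3 from row 1; 3 starts row 2. P = [[2], [3]].
Insert 4: appended to row 1. P = [[2, 4], [3]].
Insert 1: 1 bumps 2 from row 1; 2 bumps 3 from row 2; 3 starts row 3. P = [[1, 4], [2], [3]].

So P = [[1, 4], [2], [3]], Q = [[1, 3], [2], [4]].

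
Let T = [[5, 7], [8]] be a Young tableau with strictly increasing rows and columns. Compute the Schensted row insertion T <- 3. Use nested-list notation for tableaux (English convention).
[[3, 7], [5], [8]]

In row 1, 3 replaces 5 (the leftmost entry greater than 3); 5 is bumped to row 2. In row 2, 5 replaces 8 (the leftmost entry greater than 5); 8 is bumped to row 3. 8 starts a new row 3. The new tableau is [[3, 7], [5], [8]].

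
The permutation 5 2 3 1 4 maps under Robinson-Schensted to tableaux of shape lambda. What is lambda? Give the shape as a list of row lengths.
[3, 1, 1]

Row-insert each entry into an empty tableau.

After inserting 5: P = [[5]].
After inserting 2: P = [[2], [5]].
After inserting 3: P = [[2, 3], [5]].
After inserting 1: P = [[1, 3], [2], [5]].
After inserting 4: P = [[1, 3, 4], [2], [5]].

The final insertion tableau P = [[1, 3, 4], [2], [5]] has shape [3, 1, 1].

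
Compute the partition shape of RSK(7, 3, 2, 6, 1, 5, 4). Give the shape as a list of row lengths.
Row-insert each entry into an empty tableau.

After inserting 7: P = [[7]].
After inserting 3: P = [[3], [7]].
After inserting 2: P = [[2], [3], [7]].
After inserting 6: P = [[2, 6], [3], [7]].
After inserting 1: P = [[1, 6], [2], [3], [7]].
After inserting 5: P = [[1, 5], [2, 6], [3], [7]].
After inserting 4: P = [[1, 4], [2, 5], [3, 6], [7]].

The final insertion tableau P = [[1, 4], [2, 5], [3, 6], [7]] has shape [2, 2, 2, 1].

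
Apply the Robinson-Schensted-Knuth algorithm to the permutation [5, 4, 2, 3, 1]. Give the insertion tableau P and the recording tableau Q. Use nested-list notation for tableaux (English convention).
P = [[1, 3], [2], [4], [5]], Q = [[1, 4], [2], [3], [5]]

Insert each entry of the permutation into P by Schensted row insertion, recording in Q the position of each new cell.

After inserting 5: P = [[5]].
After inserting 4: P = [[4], [5]].
After inserting 2: P = [[2], [4], [5]].
After inserting 3: P = [[2, 3], [4], [5]].
After inserting 1: P = [[1, 3], [2], [4], [5]].

So P = [[1, 3], [2], [4], [5]], Q = [[1, 4], [2], [3], [5]].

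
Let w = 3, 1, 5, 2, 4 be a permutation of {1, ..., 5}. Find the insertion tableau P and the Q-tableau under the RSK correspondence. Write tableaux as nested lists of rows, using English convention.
P = [[1, 2, 4], [3, 5]], Q = [[1, 3, 5], [2, 4]]

Insert each entry of the permutation into P by Schensted row insertion, recording in Q the position of each new cell.

Insert 3: appended to row 1. P = [[3]].
Insert 1: 1 bumps 3 from row 1; 3 starts row 2. P = [[1], [3]].
Insert 5: appended to row 1. P = [[1, 5], [3]].
Insert 2: 2 bumps 5 from row 1; 5 appends to row 2. P = [[1, 2], [3, 5]].
Insert 4: appended to row 1. P = [[1, 2, 4], [3, 5]].

So P = [[1, 2, 4], [3, 5]], Q = [[1, 3, 5], [2, 4]].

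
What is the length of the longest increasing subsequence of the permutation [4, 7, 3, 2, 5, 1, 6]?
3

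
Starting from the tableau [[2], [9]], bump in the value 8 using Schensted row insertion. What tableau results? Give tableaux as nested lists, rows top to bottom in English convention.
8 is larger than every entry of row 1, so it is appended to row 1. The new tableau is [[2, 8], [9]].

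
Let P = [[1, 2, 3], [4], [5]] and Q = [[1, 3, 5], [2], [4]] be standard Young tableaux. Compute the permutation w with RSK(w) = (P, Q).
Reverse the RSK construction: for i from n down to 1, find the cell of Q containing i, remove the entry at that cell from P, and reverse-bump it up through P; the value ejected from row 1 is w(i).

Step i=5: Q has 5 at row 1, column 3; remove that cell from P, ejecting 3. So w(5) = 3. P is now [[1, 2], [4], [5]].
Step i=4: Q has 4 at row 3, column 1; remove 5 from row 3 of P and reverse-bump: 5 enters row 2 and ejects 4; 4 enters row 1 and ejects 2. So w(4) = 2. P is now [[1, 4], [5]].
Step i=3: Q has 3 at row 1, column 2; remove that cell from P, ejecting 4. So w(3) = 4. P is now [[1], [5]].
Step i=2: Q has 2 at row 2, column 1; remove 5 from row 2 of P and reverse-bump: 5 enters row 1 and ejects 1. So w(2) = 1. P is now [[5]].
Step i=1: Q has 1 at row 1, column 1; remove that cell from P, ejecting 5. So w(1) = 5. P is now [].

So w = 5 1 4 2 3.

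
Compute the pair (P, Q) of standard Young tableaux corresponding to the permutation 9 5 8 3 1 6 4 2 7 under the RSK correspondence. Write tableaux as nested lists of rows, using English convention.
Insert each entry of the permutation into P by Schensted row insertion, recording in Q the position of each new cell.

After inserting 9: P = [[9]].
After inserting 5: P = [[5], [9]].
After inserting 8: P = [[5, 8], [9]].
After inserting 3: P = [[3, 8], [5], [9]].
After inserting 1: P = [[1, 8], [3], [5], [9]].
After inserting 6: P = [[1, 6], [3, 8], [5], [9]].
After inserting 4: P = [[1, 4], [3, 6], [5, 8], [9]].
After inserting 2: P = [[1, 2], [3, 4], [5, 6], [8], [9]].
After inserting 7: P = [[1, 2, 7], [3, 4], [5, 6], [8], [9]].

So P = [[1, 2, 7], [3, 4], [5, 6], [8], [9]], Q = [[1, 3, 9], [2, 6], [4, 7], [5], [8]].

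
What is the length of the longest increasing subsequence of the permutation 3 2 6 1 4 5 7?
4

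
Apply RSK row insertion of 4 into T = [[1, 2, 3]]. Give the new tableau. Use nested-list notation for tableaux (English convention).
4 is larger than every entry of row 1, so it is appended to row 1. The new tableau is [[1, 2, 3, 4]].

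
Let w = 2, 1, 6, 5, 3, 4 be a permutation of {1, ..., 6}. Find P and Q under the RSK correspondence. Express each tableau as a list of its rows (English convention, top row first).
P = [[1, 3, 4], [2, 5], [6]], Q = [[1, 3, 6], [2, 4], [5]]

Insert each entry of the permutation into P by Schensted row insertion, recording in Q the position of each new cell.

Insert 2: appended to row 1. P = [[2]].
Insert 1: 1 bumps 2 from row 1; 2 starts row 2. P = [[1], [2]].
Insert 6: appended to row 1. P = [[1, 6], [2]].
Insert 5: 5 bumps 6 from row 1; 6 appends to row 2. P = [[1, 5], [2, 6]].
Insert 3: 3 bumps 5 from row 1; 5 bumps 6 from row 2; 6 starts row 3. P = [[1, 3], [2, 5], [6]].
Insert 4: appended to row 1. P = [[1, 3, 4], [2, 5], [6]].

So P = [[1, 3, 4], [2, 5], [6]], Q = [[1, 3, 6], [2, 4], [5]].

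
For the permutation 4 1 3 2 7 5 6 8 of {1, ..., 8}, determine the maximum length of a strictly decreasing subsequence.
3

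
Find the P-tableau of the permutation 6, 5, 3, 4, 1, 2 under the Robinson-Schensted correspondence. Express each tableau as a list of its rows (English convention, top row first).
P = [[1, 2], [3, 4], [5], [6]]

Insert 6: appended to row 1. P = [[6]].
Insert 5: 5 bumps 6 from row 1; 6 starts row 2. P = [[5], [6]].
Insert 3: 3 bumps 5 from row 1; 5 bumps 6 from row 2; 6 starts row 3. P = [[3], [5], [6]].
Insert 4: appended to row 1. P = [[3, 4], [5], [6]].
Insert 1: 1 bumps 3 from row 1; 3 bumps 5 from row 2; 5 bumps 6 from row 3; 6 starts row 4. P = [[1, 4], [3], [5], [6]].
Insert 2: 2 bumps 4 from row 1; 4 appends to row 2. P = [[1, 2], [3, 4], [5], [6]].

So P = [[1, 2], [3, 4], [5], [6]].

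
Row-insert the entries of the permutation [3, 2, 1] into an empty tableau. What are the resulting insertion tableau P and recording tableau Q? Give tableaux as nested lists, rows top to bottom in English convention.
P = [[1], [2], [3]], Q = [[1], [2], [3]]

Insert each entry of the permutation into P by Schensted row insertion, recording in Q the position of each new cell.

After inserting 3: P = [[3]].
After inserting 2: P = [[2], [3]].
After inserting 1: P = [[1], [2], [3]].

So P = [[1], [2], [3]], Q = [[1], [2], [3]].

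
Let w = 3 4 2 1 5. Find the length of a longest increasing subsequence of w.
3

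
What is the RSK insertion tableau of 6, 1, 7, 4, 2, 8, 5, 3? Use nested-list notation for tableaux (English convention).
Insert 6: appended to row 1. P = [[6]].
Insert 1: 1 bumps 6 from row 1; 6 starts row 2. P = [[1], [6]].
Insert 7: appended to row 1. P = [[1, 7], [6]].
Insert 4: 4 bumps 7 from row 1; 7 appends to row 2. P = [[1, 4], [6, 7]].
Insert 2: 2 bumps 4 from row 1; 4 bumps 6 from row 2; 6 starts row 3. P = [[1, 2], [4, 7], [6]].
Insert 8: appended to row 1. P = [[1, 2, 8], [4, 7], [6]].
Insert 5: 5 bumps 8 from row 1; 8 appends to row 2. P = [[1, 2, 5], [4, 7, 8], [6]].
Insert 3: 3 bumps 5 from row 1; 5 bumps 7 from row 2; 7 appends to row 3. P = [[1, 2, 3], [4, 5, 8], [6, 7]].

So P = [[1, 2, 3], [4, 5, 8], [6, 7]].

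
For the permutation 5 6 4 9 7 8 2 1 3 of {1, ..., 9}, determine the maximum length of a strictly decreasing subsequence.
4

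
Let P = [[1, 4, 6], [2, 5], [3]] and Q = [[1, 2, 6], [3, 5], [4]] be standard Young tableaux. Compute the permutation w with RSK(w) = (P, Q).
3 5 2 1 4 6

Reverse the RSK construction: for i from n down to 1, find the cell of Q containing i, remove the entry at that cell from P, and reverse-bump it up through P; the value ejected from row 1 is w(i).

Step i=6: Q has 6 at row 1, column 3; remove that cell from P, ejecting 6. So w(6) = 6. P is now [[1, 4], [2, 5], [3]].
Step i=5: Q has 5 at row 2, column 2; remove 5 from row 2 of P and reverse-bump: 5 enters row 1 and ejects 4. So w(5) = 4. P is now [[1, 5], [2], [3]].
Step i=4: Q has 4 at row 3, column 1; remove 3 from row 3 of P and reverse-bump: 3 enters row 2 and ejects 2; 2 enters row 1 and ejects 1. So w(4) = 1. P is now [[2, 5], [3]].
Step i=3: Q has 3 at row 2, column 1; remove 3 from row 2 of P and reverse-bump: 3 enters row 1 and ejects 2. So w(3) = 2. P is now [[3, 5]].
Step i=2: Q has 2 at row 1, column 2; remove that cell from P, ejecting 5. So w(2) = 5. P is now [[3]].
Step i=1: Q has 1 at row 1, column 1; remove that cell from P, ejecting 3. So w(1) = 3. P is now [].

So w = 3 5 2 1 4 6.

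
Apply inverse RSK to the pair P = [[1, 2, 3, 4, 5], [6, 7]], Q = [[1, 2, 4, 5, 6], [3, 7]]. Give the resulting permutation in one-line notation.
Reverse the RSK construction: for i from n down to 1, find the cell of Q containing i, remove the entry at that cell from P, and reverse-bump it up through P; the value ejected from row 1 is w(i).

Step i=7: Q has 7 at row 2, column 2; remove 7 from row 2 of P and reverse-bump: 7 enters row 1 and ejects 5. So w(7) = 5. P is now [[1, 2, 3, 4, 7], [6]].
Step i=6: Q has 6 at row 1, column 5; remove that cell from P, ejecting 7. So w(6) = 7. P is now [[1, 2, 3, 4], [6]].
Step i=5: Q has 5 at row 1, column 4; remove that cell from P, ejecting 4. So w(5) = 4. P is now [[1, 2, 3], [6]].
Step i=4: Q has 4 at row 1, column 3; remove that cell from P, ejecting 3. So w(4) = 3. P is now [[1, 2], [6]].
Step i=3: Q has 3 at row 2, column 1; remove 6 from row 2 of P and reverse-bump: 6 enters row 1 and ejects 2. So w(3) = 2. P is now [[1, 6]].
Step i=2: Q has 2 at row 1, column 2; remove that cell from P, ejecting 6. So w(2) = 6. P is now [[1]].
Step i=1: Q has 1 at row 1, column 1; remove that cell from P, ejecting 1. So w(1) = 1. P is now [].

So w = 1 6 2 3 4 7 5.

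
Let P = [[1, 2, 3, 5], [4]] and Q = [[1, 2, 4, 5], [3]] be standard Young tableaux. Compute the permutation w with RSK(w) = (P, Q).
Reverse the RSK construction: for i from n down to 1, find the cell of Q containing i, remove the entry at that cell from P, and reverse-bump it up through P; the value ejected from row 1 is w(i).

Step i=5: Q has 5 at row 1, column 4; remove that cell from P, ejecting 5. So w(5) = 5. P is now [[1, 2, 3], [4]].
Step i=4: Q has 4 at row 1, column 3; remove that cell from P, ejecting 3. So w(4) = 3. P is now [[1, 2], [4]].
Step i=3: Q has 3 at row 2, column 1; remove 4 from row 2 of P and reverse-bump: 4 enters row 1 and ejects 2. So w(3) = 2. P is now [[1, 4]].
Step i=2: Q has 2 at row 1, column 2; remove that cell from P, ejecting 4. So w(2) = 4. P is now [[1]].
Step i=1: Q has 1 at row 1, column 1; remove that cell from P, ejecting 1. So w(1) = 1. P is now [].

So w = 1 4 2 3 5.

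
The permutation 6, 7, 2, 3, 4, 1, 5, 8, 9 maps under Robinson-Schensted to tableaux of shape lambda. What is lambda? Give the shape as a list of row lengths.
[6, 2, 1]

Row-insert each entry into an empty tableau.

After inserting 6: P = [[6]].
After inserting 7: P = [[6, 7]].
After inserting 2: P = [[2, 7], [6]].
After inserting 3: P = [[2, 3], [6, 7]].
After inserting 4: P = [[2, 3, 4], [6, 7]].
After inserting 1: P = [[1, 3, 4], [2, 7], [6]].
After inserting 5: P = [[1, 3, 4, 5], [2, 7], [6]].
After inserting 8: P = [[1, 3, 4, 5, 8], [2, 7], [6]].
After inserting 9: P = [[1, 3, 4, 5, 8, 9], [2, 7], [6]].

The final insertion tableau P = [[1, 3, 4, 5, 8, 9], [2, 7], [6]] has shape [6, 2, 1].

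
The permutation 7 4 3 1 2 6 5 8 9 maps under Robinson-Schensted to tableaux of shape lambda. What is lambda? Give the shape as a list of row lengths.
Row-insert each entry into an empty tableau.

After inserting 7: P = [[7]].
After inserting 4: P = [[4], [7]].
After inserting 3: P = [[3], [4], [7]].
After inserting 1: P = [[1], [3], [4], [7]].
After inserting 2: P = [[1, 2], [3], [4], [7]].
After inserting 6: P = [[1, 2, 6], [3], [4], [7]].
After inserting 5: P = [[1, 2, 5], [3, 6], [4], [7]].
After inserting 8: P = [[1, 2, 5, 8], [3, 6], [4], [7]].
After inserting 9: P = [[1, 2, 5, 8, 9], [3, 6], [4], [7]].

The final insertion tableau P = [[1, 2, 5, 8, 9], [3, 6], [4], [7]] has shape [5, 2, 1, 1].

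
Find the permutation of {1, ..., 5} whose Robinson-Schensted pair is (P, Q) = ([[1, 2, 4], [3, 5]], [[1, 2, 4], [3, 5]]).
Reverse the RSK construction: for i from n down to 1, find the cell of Q containing i, remove the entry at that cell from P, and reverse-bump it up through P; the value ejected from row 1 is w(i).

Step i=5: Q has 5 at row 2, column 2; remove 5 from row 2 of P and reverse-bump: 5 enters row 1 and ejects 4. So w(5) = 4. P is now [[1, 2, 5], [3]].
Step i=4: Q has 4 at row 1, column 3; remove that cell from P, ejecting 5. So w(4) = 5. P is now [[1, 2], [3]].
Step i=3: Q has 3 at row 2, column 1; remove 3 from row 2 of P and reverse-bump: 3 enters row 1 and ejects 2. So w(3) = 2. P is now [[1, 3]].
Step i=2: Q has 2 at row 1, column 2; remove that cell from P, ejecting 3. So w(2) = 3. P is now [[1]].
Step i=1: Q has 1 at row 1, column 1; remove that cell from P, ejecting 1. So w(1) = 1. P is now [].

So w = 1 3 2 5 4.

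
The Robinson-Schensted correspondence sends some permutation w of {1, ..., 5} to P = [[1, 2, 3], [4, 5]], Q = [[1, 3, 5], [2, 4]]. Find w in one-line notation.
Reverse RSK: for i = n, n-1, ..., 1, locate i in Q, remove the corresponding corner cell from P, and reverse-bump its entry up through P; the value ejected from row 1 is w(i).

So w = 4 1 5 2 3.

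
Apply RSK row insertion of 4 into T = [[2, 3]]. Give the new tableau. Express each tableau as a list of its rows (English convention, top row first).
[[2, 3, 4]]

4 is larger than every entry of row 1, so it is appended to row 1. The new tableau is [[2, 3, 4]].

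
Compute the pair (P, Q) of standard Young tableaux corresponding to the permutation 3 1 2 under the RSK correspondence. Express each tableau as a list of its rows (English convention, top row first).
Insert each entry of the permutation into P by Schensted row insertion, recording in Q the position of each new cell.

Insert 3: appended to row 1. P = [[3]].
Insert 1: 1 bumps 3 from row 1; 3 starts row 2. P = [[1], [3]].
Insert 2: appended to row 1. P = [[1, 2], [3]].

So P = [[1, 2], [3]], Q = [[1, 3], [2]].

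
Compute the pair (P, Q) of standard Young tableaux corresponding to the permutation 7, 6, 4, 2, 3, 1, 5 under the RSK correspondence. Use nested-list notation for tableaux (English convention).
P = [[1, 3, 5], [2], [4], [6], [7]], Q = [[1, 5, 7], [2], [3], [4], [6]]

Insert each entry of the permutation into P by Schensted row insertion, recording in Q the position of each new cell.

Insert 7: appended to row 1. P = [[7]].
Insert 6: 6 bumps 7 from row 1; 7 starts row 2. P = [[6], [7]].
Insert 4: 4 bumps 6 from row 1; 6 bumps 7 from row 2; 7 starts row 3. P = [[4], [6], [7]].
Insert 2: 2 bumps 4 from row 1; 4 bumps 6 from row 2; 6 bumps 7 from row 3; 7 starts row 4. P = [[2], [4], [6], [7]].
Insert 3: appended to row 1. P = [[2, 3], [4], [6], [7]].
Insert 1: 1 bumps 2 from row 1; 2 bumps 4 from row 2; 4 bumps 6 from row 3; 6 bumps 7 from row 4; 7 starts row 5. P = [[1, 3], [2], [4], [6], [7]].
Insert 5: appended to row 1. P = [[1, 3, 5], [2], [4], [6], [7]].

So P = [[1, 3, 5], [2], [4], [6], [7]], Q = [[1, 5, 7], [2], [3], [4], [6]].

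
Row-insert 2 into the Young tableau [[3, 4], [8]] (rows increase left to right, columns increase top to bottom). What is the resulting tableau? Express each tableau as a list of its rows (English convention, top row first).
In row 1, 2 replaces 3 (the leftmost entry greater than 2); 3 is bumped to row 2. In row 2, 3 replaces 8 (the leftmost entry greater than 3); 8 is bumped to row 3. 8 starts a new row 3. The new tableau is [[2, 4], [3], [8]].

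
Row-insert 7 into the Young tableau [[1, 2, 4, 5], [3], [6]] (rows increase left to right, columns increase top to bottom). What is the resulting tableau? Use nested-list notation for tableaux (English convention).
[[1, 2, 4, 5, 7], [3], [6]]

7 is larger than every entry of row 1, so it is appended to row 1. The new tableau is [[1, 2, 4, 5, 7], [3], [6]].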